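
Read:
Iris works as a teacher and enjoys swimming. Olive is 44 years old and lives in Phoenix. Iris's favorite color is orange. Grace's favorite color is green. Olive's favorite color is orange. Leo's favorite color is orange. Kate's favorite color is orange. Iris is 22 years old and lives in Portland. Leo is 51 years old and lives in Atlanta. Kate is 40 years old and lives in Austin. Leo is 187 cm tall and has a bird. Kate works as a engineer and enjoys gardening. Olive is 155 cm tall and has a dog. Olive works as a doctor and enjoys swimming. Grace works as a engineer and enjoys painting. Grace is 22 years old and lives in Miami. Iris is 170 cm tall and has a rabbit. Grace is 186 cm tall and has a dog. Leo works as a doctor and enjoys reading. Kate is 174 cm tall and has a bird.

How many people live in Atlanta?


Count in Atlanta: 1

1


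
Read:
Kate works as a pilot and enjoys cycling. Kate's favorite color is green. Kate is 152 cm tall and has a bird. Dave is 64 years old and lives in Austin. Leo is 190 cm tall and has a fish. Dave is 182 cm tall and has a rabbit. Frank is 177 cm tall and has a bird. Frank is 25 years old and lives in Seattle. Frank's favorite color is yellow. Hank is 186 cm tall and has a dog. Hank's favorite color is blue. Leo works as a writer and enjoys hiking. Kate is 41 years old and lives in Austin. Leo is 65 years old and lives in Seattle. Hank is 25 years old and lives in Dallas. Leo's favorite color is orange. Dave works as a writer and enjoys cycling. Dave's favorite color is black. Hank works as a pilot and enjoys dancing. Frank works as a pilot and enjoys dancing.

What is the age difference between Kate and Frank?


|41 - 25| = 16

16


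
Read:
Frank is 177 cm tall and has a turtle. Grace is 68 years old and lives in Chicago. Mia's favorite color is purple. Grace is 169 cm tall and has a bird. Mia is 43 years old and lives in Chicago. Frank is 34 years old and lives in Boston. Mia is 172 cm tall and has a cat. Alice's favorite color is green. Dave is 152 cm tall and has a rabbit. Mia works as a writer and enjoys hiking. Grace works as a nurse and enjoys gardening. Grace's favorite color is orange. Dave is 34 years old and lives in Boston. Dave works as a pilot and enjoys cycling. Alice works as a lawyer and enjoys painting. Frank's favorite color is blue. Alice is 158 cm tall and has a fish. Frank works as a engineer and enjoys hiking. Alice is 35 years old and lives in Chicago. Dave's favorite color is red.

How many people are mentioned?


People: Frank, Mia, Dave, Grace, Alice. Count = 5

5


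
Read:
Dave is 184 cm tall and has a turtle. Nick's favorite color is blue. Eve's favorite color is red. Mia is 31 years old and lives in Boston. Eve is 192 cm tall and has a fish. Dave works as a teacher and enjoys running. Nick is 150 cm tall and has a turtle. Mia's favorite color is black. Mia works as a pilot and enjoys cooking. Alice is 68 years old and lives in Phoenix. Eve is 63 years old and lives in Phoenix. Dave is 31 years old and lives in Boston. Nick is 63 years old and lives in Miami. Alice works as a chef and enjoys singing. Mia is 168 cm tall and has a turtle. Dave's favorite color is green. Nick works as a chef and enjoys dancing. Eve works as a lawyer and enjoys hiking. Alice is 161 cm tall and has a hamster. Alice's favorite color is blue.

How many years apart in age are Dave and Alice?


31 vs 68, diff = 37

37


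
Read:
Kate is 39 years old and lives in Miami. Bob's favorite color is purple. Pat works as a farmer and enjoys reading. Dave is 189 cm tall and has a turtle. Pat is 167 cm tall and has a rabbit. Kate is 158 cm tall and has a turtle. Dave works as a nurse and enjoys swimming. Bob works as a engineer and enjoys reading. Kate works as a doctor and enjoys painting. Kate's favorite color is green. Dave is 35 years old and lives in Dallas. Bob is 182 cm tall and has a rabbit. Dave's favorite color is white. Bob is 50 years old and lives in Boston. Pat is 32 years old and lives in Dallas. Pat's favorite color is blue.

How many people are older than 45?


Filter: 1

1


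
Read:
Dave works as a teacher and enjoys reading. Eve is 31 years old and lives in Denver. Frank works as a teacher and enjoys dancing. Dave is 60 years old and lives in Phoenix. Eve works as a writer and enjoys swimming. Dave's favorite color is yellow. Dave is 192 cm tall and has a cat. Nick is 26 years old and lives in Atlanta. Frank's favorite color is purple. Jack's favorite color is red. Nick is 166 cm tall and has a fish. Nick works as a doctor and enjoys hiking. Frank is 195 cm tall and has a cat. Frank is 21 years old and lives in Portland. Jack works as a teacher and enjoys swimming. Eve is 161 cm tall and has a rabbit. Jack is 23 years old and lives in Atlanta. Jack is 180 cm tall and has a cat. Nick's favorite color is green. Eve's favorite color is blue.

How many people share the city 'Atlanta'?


Count: 2

2


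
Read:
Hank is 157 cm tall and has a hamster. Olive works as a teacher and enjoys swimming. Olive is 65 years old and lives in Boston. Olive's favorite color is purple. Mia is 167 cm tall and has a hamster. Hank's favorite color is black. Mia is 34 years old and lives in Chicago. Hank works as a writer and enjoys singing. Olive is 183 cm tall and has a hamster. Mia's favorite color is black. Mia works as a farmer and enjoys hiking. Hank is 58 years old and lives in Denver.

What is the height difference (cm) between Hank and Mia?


|157 - 167| = 10

10


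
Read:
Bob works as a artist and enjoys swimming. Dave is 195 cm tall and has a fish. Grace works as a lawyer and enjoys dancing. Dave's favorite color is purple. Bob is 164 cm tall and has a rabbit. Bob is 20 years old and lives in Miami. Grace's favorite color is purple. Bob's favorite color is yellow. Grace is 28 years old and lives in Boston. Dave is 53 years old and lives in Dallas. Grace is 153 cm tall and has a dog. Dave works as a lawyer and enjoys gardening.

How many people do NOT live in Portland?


Not in Portland: 3

3


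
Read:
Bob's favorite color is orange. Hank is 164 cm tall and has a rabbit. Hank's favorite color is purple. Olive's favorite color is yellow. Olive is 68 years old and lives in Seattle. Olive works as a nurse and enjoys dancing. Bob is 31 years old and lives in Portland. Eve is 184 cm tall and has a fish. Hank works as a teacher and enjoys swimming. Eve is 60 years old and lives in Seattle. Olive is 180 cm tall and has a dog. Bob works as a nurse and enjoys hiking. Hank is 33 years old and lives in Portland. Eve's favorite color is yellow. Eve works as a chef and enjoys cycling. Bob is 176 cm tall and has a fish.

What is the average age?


Sum=192, n=4, avg=48

48


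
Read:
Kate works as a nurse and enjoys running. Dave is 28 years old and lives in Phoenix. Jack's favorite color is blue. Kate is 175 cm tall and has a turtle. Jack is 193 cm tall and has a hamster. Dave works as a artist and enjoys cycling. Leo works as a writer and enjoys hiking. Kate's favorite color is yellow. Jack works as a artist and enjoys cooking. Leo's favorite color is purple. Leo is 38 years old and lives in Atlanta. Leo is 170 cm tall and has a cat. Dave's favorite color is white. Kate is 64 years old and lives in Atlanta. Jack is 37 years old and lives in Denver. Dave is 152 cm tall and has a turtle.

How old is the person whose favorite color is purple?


Person with favorite color=purple is Leo, age 38

38


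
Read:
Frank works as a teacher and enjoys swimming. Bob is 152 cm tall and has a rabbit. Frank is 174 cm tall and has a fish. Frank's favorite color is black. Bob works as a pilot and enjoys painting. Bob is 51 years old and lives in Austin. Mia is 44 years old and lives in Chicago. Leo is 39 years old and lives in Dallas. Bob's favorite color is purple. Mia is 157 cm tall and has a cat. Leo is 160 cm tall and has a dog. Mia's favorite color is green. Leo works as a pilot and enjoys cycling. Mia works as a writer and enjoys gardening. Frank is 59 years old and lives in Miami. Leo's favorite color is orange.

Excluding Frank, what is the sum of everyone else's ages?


Sum (excluding Frank): 134

134


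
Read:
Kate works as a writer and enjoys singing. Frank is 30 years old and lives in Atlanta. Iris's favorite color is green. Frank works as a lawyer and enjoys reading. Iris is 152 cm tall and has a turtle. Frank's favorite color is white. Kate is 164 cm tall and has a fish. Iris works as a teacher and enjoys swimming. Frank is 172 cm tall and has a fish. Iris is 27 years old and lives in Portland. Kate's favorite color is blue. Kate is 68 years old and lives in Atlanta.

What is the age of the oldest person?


Oldest: Kate at 68

68


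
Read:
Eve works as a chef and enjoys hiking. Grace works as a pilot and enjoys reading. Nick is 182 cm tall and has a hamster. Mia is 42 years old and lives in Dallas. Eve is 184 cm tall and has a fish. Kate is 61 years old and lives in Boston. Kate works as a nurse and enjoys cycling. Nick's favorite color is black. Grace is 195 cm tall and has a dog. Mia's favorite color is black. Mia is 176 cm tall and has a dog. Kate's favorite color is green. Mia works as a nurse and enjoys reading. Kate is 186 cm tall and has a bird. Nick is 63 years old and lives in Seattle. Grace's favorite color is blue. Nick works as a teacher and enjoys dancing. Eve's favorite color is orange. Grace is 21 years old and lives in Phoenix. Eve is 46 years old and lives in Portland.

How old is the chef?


The chef is Eve, age 46

46


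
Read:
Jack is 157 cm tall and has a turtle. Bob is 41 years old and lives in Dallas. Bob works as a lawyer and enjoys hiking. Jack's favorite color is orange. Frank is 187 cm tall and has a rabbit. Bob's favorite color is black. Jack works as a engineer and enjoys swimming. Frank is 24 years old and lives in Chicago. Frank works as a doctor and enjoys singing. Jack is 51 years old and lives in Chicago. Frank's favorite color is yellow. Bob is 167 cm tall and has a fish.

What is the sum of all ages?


51+41+24 = 116

116


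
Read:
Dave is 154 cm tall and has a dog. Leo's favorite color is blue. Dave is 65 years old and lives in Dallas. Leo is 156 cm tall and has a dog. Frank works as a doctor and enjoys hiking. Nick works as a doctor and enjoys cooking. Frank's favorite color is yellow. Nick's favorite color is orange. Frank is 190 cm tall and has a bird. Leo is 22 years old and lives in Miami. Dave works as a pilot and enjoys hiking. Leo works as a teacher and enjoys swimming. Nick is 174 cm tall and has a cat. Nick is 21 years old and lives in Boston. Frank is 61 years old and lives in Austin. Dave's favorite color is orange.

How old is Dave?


Dave is 65 years old

65


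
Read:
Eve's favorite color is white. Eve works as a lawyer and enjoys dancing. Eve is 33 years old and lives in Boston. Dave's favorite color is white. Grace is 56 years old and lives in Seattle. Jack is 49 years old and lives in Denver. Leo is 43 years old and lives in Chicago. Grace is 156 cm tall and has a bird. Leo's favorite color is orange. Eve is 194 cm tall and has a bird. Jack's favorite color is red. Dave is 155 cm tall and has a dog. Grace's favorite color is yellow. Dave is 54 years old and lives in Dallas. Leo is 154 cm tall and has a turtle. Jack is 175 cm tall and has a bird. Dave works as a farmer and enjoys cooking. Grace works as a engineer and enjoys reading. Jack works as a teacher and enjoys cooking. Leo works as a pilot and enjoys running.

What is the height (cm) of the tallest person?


Tallest: Eve at 194 cm

194


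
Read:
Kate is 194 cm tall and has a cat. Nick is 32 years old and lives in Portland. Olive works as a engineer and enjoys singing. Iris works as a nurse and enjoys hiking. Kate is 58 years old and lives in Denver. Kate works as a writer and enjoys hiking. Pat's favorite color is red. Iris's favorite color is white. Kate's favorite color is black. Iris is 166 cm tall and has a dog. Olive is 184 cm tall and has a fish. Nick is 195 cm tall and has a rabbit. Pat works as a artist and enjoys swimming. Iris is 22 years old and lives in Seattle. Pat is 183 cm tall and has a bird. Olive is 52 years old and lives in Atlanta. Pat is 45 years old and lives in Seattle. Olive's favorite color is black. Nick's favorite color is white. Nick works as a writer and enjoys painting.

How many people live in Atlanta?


Count in Atlanta: 1

1


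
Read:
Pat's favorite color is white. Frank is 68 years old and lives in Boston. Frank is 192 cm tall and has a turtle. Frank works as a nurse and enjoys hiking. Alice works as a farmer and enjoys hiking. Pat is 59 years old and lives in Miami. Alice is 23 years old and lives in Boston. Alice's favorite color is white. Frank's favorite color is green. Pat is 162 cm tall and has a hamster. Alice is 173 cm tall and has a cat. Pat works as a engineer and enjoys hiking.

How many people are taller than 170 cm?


Taller than 170: 2

2


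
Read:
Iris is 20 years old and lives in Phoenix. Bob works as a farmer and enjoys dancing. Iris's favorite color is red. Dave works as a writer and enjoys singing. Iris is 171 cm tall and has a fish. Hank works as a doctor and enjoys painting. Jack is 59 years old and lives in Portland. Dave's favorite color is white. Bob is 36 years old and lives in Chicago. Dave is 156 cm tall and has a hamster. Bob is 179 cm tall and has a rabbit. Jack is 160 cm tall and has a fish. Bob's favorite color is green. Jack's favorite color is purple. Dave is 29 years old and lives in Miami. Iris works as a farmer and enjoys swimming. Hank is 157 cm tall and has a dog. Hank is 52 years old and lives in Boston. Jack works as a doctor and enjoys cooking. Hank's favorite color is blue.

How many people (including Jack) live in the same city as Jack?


Jack lives in Portland. Count = 1

1


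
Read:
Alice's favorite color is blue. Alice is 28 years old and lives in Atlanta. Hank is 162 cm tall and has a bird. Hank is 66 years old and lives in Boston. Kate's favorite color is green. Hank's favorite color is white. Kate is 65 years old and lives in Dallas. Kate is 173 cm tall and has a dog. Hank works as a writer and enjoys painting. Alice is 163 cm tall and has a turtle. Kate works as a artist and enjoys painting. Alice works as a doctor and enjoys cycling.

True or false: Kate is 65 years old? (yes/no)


Kate is actually 65. yes

yes


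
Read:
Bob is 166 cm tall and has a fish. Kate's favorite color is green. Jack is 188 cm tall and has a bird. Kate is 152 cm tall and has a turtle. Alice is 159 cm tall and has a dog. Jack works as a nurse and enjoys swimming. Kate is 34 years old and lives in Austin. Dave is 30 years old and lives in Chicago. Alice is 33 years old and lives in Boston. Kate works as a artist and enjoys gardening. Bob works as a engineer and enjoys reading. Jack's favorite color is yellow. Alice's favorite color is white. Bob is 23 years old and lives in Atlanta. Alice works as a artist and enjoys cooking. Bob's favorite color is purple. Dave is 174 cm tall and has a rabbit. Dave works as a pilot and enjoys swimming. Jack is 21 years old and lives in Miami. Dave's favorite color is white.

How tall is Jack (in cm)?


Jack is 188 cm tall

188


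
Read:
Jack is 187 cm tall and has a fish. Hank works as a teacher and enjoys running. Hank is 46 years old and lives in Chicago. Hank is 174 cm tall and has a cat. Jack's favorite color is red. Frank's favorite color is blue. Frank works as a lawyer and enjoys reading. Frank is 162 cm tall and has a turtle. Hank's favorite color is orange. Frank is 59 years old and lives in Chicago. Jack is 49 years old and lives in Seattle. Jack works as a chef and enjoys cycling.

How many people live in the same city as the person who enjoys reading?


Person with hobby reading is Frank, city Chicago. Count = 2

2


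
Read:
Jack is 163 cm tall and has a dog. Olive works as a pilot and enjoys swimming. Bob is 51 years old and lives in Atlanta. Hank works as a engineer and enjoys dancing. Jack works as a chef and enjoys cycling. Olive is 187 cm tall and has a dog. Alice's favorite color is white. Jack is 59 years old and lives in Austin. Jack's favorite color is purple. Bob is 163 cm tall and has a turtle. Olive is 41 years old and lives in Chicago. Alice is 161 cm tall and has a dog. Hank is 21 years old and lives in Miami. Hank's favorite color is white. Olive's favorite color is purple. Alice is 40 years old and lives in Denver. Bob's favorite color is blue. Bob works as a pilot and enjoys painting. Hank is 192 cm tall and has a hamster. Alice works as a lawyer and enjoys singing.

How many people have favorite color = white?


Count: 2

2


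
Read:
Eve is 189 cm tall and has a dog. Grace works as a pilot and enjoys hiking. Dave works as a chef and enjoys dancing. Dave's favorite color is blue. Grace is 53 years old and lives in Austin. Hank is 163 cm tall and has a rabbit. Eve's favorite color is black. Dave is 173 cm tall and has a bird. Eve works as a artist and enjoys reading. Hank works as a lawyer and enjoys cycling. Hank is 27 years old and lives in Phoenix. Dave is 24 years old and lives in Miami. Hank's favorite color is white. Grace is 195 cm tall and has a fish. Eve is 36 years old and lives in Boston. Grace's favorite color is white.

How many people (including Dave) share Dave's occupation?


Dave is a chef. Count = 1

1


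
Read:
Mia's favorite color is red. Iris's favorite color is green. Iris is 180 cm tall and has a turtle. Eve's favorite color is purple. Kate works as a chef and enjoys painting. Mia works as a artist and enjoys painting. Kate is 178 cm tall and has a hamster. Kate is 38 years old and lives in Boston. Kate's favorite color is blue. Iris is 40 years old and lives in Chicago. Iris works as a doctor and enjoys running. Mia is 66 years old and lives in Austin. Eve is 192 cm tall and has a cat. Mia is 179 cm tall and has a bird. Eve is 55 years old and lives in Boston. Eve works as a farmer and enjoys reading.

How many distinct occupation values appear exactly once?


Unique occupation values: 4

4


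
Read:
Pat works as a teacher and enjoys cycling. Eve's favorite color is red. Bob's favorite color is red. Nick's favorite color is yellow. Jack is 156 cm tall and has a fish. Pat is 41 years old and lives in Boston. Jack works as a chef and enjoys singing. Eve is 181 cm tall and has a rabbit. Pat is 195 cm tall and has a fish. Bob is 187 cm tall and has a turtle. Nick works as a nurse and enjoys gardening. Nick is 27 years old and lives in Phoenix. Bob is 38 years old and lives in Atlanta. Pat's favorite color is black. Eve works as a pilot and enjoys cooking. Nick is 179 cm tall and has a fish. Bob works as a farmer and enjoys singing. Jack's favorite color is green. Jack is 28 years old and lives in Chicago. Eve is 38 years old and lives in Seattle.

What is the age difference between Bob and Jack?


|38 - 28| = 10

10


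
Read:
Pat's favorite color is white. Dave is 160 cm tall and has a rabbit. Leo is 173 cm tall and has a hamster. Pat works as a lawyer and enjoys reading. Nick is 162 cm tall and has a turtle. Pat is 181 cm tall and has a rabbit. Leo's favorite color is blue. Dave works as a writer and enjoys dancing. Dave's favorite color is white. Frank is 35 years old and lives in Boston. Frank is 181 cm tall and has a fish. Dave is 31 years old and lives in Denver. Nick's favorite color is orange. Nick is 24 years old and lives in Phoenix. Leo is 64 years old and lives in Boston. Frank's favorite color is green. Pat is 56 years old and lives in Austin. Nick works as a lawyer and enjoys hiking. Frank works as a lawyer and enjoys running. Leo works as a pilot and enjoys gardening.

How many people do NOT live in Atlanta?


Not in Atlanta: 5

5


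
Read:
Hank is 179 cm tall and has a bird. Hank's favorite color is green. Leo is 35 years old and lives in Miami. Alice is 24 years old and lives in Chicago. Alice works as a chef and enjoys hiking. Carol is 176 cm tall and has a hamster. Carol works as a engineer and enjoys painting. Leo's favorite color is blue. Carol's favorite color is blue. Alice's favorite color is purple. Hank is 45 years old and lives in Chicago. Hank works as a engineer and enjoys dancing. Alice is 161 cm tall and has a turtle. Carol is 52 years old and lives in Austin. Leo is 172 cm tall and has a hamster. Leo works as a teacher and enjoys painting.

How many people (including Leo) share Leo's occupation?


Leo is a teacher. Count = 1

1


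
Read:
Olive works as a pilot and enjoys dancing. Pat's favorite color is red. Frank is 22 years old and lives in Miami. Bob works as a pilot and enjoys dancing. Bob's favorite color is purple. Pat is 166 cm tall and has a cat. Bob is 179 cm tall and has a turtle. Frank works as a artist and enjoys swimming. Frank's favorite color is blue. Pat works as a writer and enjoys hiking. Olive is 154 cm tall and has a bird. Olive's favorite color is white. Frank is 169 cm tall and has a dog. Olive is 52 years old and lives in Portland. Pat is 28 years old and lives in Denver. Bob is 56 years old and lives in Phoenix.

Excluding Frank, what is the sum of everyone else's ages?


Sum (excluding Frank): 136

136


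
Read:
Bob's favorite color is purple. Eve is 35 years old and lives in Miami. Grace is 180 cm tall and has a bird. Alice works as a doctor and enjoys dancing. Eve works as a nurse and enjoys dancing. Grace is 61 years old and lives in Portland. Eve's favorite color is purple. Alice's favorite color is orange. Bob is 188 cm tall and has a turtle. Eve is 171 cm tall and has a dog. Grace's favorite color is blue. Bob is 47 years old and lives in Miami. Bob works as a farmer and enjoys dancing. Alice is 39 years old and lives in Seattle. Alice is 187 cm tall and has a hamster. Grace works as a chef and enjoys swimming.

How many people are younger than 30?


Filter: 0

0


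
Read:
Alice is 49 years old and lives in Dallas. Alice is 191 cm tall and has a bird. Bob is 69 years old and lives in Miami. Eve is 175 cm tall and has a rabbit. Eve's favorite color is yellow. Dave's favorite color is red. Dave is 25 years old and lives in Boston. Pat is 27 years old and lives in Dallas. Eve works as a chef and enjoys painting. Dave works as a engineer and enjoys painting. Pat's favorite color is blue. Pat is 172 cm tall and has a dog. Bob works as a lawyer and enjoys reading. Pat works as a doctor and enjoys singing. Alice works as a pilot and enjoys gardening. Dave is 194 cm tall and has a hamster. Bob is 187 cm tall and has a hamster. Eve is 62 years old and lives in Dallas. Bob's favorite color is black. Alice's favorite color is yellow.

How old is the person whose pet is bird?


Person with pet=bird is Alice, age 49

49


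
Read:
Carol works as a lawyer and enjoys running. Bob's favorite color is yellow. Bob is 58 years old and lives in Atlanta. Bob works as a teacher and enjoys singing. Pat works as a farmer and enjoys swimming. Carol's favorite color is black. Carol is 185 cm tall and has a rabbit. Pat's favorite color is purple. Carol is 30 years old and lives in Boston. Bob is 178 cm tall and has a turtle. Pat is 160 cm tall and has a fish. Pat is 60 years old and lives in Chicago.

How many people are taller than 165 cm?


Taller than 165: 2

2


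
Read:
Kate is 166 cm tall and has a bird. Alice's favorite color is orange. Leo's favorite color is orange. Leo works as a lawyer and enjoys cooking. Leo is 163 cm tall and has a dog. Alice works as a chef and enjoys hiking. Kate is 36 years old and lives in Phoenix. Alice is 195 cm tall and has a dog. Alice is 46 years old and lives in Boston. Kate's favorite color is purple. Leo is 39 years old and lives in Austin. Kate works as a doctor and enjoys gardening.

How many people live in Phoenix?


Count in Phoenix: 1

1


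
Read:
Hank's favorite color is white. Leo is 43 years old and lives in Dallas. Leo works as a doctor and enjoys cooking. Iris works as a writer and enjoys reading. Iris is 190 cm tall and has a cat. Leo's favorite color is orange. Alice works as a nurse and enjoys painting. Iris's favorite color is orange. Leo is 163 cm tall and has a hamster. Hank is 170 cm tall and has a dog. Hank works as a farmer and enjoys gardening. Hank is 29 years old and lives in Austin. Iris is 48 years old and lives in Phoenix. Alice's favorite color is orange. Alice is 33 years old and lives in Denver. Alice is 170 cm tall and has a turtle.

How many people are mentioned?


People: Alice, Leo, Hank, Iris. Count = 4

4


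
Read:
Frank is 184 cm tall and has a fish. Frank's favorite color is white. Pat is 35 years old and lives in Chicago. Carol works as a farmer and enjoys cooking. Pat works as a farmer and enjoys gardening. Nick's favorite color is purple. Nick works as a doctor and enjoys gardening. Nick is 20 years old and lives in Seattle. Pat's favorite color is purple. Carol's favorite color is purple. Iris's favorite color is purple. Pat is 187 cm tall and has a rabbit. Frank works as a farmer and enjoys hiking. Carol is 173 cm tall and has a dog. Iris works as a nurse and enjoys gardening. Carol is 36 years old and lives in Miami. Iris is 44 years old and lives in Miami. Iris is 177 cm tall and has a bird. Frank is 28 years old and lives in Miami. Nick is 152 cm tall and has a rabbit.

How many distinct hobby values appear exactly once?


Unique hobby values: 2

2


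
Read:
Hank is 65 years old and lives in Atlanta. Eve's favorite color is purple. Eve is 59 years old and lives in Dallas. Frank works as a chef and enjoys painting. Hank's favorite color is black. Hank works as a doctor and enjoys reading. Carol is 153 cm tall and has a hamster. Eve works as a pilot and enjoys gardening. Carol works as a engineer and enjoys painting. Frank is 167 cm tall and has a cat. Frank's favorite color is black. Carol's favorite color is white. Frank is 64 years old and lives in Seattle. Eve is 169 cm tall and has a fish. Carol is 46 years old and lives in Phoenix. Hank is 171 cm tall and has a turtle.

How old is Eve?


Eve is 59 years old

59


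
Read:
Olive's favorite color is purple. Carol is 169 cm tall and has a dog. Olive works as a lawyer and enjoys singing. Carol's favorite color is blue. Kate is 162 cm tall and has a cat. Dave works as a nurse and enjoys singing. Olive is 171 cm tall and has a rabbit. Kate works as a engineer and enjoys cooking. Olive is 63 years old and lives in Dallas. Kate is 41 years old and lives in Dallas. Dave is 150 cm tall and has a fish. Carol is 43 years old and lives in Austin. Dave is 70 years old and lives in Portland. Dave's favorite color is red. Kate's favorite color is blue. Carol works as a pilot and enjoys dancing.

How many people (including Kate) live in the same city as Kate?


Kate lives in Dallas. Count = 2

2


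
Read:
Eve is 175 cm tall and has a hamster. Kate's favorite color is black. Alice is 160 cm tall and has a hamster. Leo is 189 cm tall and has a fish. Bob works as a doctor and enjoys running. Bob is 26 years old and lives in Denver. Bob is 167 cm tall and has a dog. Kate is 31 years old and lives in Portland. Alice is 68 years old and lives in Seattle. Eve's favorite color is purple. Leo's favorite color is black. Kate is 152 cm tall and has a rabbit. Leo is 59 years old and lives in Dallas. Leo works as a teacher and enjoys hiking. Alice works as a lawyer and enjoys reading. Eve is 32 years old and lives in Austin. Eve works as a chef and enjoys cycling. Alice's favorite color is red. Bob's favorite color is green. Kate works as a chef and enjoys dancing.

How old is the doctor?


The doctor is Bob, age 26

26


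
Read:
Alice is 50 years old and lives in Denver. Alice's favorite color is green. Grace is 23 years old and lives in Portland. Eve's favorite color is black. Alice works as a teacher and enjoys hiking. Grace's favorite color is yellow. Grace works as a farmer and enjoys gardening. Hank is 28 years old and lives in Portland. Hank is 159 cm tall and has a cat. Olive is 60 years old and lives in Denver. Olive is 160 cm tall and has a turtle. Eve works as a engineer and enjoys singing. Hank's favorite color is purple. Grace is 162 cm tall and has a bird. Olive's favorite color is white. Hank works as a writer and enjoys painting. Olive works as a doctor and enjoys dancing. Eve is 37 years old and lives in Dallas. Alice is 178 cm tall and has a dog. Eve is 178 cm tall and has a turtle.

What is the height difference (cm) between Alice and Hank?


|178 - 159| = 19

19


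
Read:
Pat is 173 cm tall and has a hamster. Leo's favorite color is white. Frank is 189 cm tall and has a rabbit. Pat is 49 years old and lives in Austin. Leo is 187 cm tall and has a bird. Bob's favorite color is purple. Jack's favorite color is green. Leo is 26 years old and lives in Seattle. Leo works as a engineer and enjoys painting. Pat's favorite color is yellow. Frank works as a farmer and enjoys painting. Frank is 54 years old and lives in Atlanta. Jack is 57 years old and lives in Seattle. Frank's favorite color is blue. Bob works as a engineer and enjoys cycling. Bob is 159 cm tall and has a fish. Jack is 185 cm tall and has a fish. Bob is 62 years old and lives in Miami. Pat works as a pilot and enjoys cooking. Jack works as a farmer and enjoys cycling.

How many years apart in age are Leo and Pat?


26 vs 49, diff = 23

23


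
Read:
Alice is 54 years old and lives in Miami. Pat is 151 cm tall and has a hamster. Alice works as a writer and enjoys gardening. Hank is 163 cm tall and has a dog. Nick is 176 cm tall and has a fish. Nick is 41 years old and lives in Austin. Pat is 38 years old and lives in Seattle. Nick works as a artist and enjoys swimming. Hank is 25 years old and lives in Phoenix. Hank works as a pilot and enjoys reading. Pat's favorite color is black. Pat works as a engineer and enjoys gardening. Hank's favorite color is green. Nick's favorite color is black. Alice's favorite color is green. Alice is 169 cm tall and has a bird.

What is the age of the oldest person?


Oldest: Alice at 54

54


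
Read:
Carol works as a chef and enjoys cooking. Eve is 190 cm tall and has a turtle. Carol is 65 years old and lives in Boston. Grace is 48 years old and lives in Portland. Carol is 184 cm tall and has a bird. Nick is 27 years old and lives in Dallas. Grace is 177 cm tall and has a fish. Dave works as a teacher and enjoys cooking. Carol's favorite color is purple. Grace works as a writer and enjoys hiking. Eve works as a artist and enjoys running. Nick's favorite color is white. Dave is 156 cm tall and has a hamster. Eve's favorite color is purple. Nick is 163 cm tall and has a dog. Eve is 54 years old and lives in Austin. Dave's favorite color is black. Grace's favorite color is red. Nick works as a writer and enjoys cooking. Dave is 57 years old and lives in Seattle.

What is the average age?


Sum=251, n=5, avg=50.2

50.2


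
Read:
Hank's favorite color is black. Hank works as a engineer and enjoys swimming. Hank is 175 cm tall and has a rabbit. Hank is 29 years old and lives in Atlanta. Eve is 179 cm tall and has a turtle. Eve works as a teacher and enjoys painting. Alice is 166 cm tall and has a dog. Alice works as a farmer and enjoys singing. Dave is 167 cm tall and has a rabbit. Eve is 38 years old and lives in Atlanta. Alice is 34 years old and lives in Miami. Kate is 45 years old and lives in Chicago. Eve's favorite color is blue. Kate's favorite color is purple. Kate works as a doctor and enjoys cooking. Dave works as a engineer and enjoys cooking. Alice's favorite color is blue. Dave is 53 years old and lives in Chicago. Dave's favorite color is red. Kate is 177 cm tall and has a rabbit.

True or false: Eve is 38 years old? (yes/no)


Eve is actually 38. yes

yes


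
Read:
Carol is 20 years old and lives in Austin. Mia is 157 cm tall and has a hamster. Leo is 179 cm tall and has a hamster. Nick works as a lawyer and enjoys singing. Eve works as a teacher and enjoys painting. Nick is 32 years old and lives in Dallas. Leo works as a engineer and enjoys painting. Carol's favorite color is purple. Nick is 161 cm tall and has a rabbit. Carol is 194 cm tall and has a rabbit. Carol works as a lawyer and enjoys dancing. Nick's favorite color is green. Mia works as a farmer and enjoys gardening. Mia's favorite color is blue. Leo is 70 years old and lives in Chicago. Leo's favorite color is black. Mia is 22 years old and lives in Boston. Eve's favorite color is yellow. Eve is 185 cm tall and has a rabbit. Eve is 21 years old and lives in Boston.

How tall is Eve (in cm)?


Eve is 185 cm tall

185


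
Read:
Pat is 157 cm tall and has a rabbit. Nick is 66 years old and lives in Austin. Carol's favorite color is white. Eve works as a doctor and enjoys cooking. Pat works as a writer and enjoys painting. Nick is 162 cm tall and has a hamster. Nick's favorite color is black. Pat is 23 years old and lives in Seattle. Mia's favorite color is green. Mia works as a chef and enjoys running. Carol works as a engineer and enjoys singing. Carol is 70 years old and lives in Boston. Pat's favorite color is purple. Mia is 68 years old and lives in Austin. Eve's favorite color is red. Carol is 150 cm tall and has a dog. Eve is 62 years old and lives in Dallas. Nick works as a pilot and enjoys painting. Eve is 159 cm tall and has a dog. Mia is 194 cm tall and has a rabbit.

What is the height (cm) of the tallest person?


Tallest: Mia at 194 cm

194


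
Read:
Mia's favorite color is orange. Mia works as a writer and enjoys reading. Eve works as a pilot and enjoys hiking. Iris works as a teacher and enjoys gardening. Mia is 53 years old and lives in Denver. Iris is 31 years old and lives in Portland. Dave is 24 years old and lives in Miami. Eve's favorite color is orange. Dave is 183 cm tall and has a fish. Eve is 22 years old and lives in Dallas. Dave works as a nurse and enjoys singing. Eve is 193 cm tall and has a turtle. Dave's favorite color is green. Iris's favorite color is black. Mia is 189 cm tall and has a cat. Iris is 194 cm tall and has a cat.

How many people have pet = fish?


Count: 1

1


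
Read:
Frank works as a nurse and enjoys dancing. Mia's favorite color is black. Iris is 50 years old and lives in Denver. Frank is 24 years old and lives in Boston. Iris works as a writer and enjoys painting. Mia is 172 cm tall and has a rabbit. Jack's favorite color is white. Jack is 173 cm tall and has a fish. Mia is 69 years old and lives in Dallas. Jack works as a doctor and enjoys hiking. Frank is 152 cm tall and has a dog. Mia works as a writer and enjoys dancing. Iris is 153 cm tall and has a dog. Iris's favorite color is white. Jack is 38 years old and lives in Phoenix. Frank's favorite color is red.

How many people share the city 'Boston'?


Count: 1

1


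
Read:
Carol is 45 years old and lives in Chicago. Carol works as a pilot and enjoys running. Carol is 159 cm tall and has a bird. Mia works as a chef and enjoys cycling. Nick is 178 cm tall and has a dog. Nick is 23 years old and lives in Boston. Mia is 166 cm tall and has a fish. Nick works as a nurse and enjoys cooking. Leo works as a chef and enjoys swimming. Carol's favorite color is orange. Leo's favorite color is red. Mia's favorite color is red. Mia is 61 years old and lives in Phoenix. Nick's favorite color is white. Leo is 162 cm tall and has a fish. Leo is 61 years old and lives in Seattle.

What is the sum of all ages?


45+61+61+23 = 190

190


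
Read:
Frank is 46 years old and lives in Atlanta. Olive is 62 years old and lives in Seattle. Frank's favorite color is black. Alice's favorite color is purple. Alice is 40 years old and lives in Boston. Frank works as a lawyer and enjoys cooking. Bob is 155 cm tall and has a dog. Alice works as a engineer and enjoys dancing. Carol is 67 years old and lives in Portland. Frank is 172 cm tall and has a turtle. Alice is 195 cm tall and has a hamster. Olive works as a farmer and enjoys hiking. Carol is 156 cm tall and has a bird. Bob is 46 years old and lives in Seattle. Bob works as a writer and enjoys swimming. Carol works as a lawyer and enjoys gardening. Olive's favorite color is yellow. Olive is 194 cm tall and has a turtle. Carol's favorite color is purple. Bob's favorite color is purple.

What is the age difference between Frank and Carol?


|46 - 67| = 21

21


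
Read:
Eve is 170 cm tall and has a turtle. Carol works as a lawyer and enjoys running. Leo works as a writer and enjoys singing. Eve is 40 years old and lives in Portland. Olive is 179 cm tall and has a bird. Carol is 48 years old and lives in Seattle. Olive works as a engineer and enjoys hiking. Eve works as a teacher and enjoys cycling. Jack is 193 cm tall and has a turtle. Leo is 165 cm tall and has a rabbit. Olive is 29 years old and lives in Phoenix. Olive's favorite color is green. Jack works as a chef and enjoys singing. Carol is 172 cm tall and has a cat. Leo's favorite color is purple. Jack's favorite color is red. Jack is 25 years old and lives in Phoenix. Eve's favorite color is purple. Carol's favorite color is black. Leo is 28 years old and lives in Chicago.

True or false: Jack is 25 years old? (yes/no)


Jack is actually 25. yes

yes


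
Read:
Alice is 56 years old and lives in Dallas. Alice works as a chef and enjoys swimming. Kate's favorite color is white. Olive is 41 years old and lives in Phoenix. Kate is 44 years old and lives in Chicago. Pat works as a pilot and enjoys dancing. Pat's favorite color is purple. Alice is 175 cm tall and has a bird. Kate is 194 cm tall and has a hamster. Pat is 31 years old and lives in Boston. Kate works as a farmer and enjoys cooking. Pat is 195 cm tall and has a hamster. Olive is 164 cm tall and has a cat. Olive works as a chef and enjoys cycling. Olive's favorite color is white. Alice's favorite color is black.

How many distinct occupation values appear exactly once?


Unique occupation values: 2

2


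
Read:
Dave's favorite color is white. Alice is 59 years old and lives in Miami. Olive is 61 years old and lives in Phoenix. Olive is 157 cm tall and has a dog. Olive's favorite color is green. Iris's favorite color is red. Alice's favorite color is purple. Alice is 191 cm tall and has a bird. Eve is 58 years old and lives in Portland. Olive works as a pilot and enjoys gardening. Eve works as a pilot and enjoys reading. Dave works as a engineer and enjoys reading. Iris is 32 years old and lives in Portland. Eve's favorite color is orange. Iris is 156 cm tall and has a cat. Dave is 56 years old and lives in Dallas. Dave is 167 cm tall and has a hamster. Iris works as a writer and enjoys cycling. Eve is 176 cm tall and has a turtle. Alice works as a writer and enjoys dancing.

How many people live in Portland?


Count in Portland: 2

2


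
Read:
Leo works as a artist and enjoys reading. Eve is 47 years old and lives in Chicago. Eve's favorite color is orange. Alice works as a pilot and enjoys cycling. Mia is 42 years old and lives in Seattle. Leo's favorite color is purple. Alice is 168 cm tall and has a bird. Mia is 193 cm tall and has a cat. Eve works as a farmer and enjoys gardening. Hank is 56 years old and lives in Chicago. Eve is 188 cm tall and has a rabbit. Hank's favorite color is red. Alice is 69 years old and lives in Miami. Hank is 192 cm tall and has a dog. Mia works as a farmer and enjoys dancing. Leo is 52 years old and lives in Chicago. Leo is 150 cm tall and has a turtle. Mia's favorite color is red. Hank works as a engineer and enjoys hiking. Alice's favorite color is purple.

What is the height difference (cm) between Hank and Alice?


|192 - 168| = 24

24


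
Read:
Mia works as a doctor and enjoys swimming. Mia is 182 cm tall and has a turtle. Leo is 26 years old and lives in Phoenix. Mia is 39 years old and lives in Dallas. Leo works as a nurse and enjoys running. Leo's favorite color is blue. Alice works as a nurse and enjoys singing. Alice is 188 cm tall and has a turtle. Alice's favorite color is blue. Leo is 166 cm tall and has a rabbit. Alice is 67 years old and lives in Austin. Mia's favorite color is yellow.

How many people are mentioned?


People: Leo, Alice, Mia. Count = 3

3
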